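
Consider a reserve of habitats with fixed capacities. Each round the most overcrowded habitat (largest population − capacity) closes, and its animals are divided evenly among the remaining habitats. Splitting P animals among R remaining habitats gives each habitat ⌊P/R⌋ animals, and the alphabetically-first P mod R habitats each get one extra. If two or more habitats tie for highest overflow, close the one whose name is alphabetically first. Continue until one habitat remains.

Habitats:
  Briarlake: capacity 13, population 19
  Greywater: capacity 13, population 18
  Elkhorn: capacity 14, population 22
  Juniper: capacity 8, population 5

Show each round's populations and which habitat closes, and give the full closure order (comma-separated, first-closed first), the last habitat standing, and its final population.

Closure order: Elkhorn, Briarlake, Greywater
Last habitat: Juniper with 64 animals

Round 1: Briarlake=19 Elkhorn=22 Greywater=18 Juniper=5 → close Elkhorn (overflow 8)
  22÷3 = 7 each, +1 to first 1
Round 2: Briarlake=27 Greywater=25 Juniper=12 → close Briarlake (overflow 14)
  27÷2 = 13 each, +1 to first 1
Round 3: Greywater=39 Juniper=25 → close Greywater (overflow 26)
  39÷1 = 39 each, +1 to first 0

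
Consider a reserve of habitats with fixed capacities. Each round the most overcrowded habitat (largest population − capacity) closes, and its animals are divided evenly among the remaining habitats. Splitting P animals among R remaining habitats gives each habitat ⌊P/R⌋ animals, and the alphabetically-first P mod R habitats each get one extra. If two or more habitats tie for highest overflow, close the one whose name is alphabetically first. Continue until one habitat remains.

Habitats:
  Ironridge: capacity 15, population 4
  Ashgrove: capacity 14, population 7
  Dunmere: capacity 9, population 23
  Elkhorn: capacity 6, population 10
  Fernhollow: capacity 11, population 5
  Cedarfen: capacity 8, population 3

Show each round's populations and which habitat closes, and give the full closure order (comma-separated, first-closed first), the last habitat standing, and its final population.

Closure order: Dunmere, Elkhorn, Cedarfen, Ashgrove, Fernhollow
Last habitat: Ironridge with 52 animals

Round 1: Ashgrove=7 Cedarfen=3 Dunmere=23 Elkhorn=10 Fernhollow=5 Ironridge=4 → close Dunmere (overflow 14)
  23÷5 = 4 each, +1 to first 3
Round 2: Ashgrove=12 Cedarfen=8 Elkhorn=15 Fernhollow=9 Ironridge=8 → close Elkhorn (overflow 9)
  15÷4 = 3 each, +1 to first 3
Round 3: Ashgrove=16 Cedarfen=12 Fernhollow=13 Ironridge=11 → close Cedarfen (overflow 4)
  12÷3 = 4 each, +1 to first 0
Round 4: Ashgrove=20 Fernhollow=17 Ironridge=15 → close Ashgrove (overflow 6)
  20÷2 = 10 each, +1 to first 0
Round 5: Fernhollow=27 Ironridge=25 → close Fernhollow (overflow 16)
  27÷1 = 27 each, +1 to first 0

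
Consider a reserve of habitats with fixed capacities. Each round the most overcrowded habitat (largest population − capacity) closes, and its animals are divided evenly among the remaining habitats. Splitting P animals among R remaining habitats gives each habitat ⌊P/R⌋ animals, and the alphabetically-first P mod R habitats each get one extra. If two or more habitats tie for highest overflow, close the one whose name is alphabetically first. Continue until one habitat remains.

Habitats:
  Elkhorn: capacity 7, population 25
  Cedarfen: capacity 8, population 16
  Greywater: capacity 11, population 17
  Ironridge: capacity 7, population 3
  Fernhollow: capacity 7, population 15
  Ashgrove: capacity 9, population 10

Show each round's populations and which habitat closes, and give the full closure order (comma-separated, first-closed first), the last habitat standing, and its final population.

Closure order: Elkhorn, Cedarfen, Fernhollow, Greywater, Ashgrove
Last habitat: Ironridge with 86 animals

Round 1: Ashgrove=10 Cedarfen=16 Elkhorn=25 Fernhollow=15 Greywater=17 Ironridge=3 → close Elkhorn (overflow 18)
  25÷5 = 5 each, +1 to first 0
Round 2: Ashgrove=15 Cedarfen=21 Fernhollow=20 Greywater=22 Ironridge=8 → close Cedarfen (overflow 13)
  21÷4 = 5 each, +1 to first 1
Round 3: Ashgrove=21 Fernhollow=25 Greywater=27 Ironridge=13 → close Fernhollow (overflow 18)
  25÷3 = 8 each, +1 to first 1
Round 4: Ashgrove=30 Greywater=35 Ironridge=21 → close Greywater (overflow 24)
  35÷2 = 17 each, +1 to first 1
Round 5: Ashgrove=48 Ironridge=38 → close Ashgrove (overflow 39)
  48÷1 = 48 each, +1 to first 0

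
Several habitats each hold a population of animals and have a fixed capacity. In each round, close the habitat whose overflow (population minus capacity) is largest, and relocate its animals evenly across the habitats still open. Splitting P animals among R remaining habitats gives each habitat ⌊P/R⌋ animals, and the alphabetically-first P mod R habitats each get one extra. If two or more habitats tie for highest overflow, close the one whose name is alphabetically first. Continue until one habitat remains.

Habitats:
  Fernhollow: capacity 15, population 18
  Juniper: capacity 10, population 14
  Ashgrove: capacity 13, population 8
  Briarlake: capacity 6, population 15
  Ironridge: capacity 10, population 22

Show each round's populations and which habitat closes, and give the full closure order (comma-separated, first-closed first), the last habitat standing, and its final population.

Closure order: Ironridge, Briarlake, Juniper, Fernhollow
Last habitat: Ashgrove with 77 animals

Round 1: Ashgrove=8 Briarlake=15 Fernhollow=18 Ironridge=22 Juniper=14 → close Ironridge (overflow 12)
  22÷4 = 5 each, +1 to first 2
Round 2: Ashgrove=14 Briarlake=21 Fernhollow=23 Juniper=19 → close Briarlake (overflow 15)
  21÷3 = 7 each, +1 to first 0
Round 3: Ashgrove=21 Fernhollow=30 Juniper=26 → close Juniper (overflow 16)
  26÷2 = 13 each, +1 to first 0
Round 4: Ashgrove=34 Fernhollow=43 → close Fernhollow (overflow 28)
  43÷1 = 43 each, +1 to first 0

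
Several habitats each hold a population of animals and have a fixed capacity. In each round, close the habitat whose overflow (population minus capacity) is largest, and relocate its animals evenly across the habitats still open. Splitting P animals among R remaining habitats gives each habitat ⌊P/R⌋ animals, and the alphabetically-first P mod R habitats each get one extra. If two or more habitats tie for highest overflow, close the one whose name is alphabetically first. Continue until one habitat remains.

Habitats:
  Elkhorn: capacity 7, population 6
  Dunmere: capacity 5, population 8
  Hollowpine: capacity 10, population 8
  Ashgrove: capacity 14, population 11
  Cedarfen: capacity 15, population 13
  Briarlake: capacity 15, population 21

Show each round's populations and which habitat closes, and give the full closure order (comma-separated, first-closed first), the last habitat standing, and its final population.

Closure order: Briarlake, Dunmere, Elkhorn, Ashgrove, Cedarfen
Last habitat: Hollowpine with 67 animals

Round 1: Ashgrove=11 Briarlake=21 Cedarfen=13 Dunmere=8 Elkhorn=6 Hollowpine=8 → close Briarlake (overflow 6)
  21÷5 = 4 each, +1 to first 1
Round 2: Ashgrove=16 Cedarfen=17 Dunmere=12 Elkhorn=10 Hollowpine=12 → close Dunmere (overflow 7)
  12÷4 = 3 each, +1 to first 0
Round 3: Ashgrove=19 Cedarfen=20 Elkhorn=13 Hollowpine=15 → close Elkhorn (overflow 6)
  13÷3 = 4 each, +1 to first 1
Round 4: Ashgrove=24 Cedarfen=24 Hollowpine=19 → close Ashgrove (overflow 10)
  24÷2 = 12 each, +1 to first 0
Round 5: Cedarfen=36 Hollowpine=31 → close Cedarfen (overflow 21)
  36÷1 = 36 each, +1 to first 0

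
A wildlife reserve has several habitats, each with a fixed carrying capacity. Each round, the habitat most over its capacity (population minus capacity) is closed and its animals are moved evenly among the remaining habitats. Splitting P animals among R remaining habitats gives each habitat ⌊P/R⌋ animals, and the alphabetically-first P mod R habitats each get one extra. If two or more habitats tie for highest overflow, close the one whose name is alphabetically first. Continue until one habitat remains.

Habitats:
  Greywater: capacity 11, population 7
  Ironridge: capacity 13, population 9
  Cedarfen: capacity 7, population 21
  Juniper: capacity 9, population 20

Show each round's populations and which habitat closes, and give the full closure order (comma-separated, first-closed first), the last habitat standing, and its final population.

Round 1: Cedarfen=21 Greywater=7 Ironridge=9 Juniper=20 → close Cedarfen (overflow 14)
  21÷3 = 7 each, +1 to first 0
Round 2: Greywater=14 Ironridge=16 Juniper=27 → close Juniper (overflow 18)
  27÷2 = 13 each, +1 to first 1
Round 3: Greywater=28 Ironridge=29 → close Greywater (overflow 17)
  28÷1 = 28 each, +1 to first 0

Closure order: Cedarfen, Juniper, Greywater
Last habitat: Ironridge with 57 animals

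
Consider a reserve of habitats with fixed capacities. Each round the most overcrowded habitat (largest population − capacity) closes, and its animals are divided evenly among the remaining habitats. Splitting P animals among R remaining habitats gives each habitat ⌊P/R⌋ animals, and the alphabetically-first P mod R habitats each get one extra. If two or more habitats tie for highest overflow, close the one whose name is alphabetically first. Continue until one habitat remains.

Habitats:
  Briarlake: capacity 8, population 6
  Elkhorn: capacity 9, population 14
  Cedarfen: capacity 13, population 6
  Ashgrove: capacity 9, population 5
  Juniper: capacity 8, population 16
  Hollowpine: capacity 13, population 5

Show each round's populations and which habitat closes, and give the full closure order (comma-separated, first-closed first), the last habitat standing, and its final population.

Closure order: Juniper, Elkhorn, Ashgrove, Briarlake, Cedarfen
Last habitat: Hollowpine with 52 animals

Round 1: Ashgrove=5 Briarlake=6 Cedarfen=6 Elkhorn=14 Hollowpine=5 Juniper=16 → close Juniper (overflow 8)
  16÷5 = 3 each, +1 to first 1
Round 2: Ashgrove=9 Briarlake=9 Cedarfen=9 Elkhorn=17 Hollowpine=8 → close Elkhorn (overflow 8)
  17÷4 = 4 each, +1 to first 1
Round 3: Ashgrove=14 Briarlake=13 Cedarfen=13 Hollowpine=12 → close Ashgrove (overflow 5)
  14÷3 = 4 each, +1 to first 2
Round 4: Briarlake=18 Cedarfen=18 Hollowpine=16 → close Briarlake (overflow 10)
  18÷2 = 9 each, +1 to first 0
Round 5: Cedarfen=27 Hollowpine=25 → close Cedarfen (overflow 14)
  27÷1 = 27 each, +1 to first 0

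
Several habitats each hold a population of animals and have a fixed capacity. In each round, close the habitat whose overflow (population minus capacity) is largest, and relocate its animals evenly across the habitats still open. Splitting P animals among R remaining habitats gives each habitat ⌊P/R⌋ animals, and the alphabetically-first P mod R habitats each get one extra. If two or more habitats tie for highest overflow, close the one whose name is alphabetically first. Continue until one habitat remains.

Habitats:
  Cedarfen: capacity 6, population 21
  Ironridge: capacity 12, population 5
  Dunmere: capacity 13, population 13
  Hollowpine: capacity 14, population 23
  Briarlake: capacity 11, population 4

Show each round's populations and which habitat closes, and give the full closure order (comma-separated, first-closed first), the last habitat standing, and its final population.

Closure order: Cedarfen, Hollowpine, Dunmere, Briarlake
Last habitat: Ironridge with 66 animals

Round 1: Briarlake=4 Cedarfen=21 Dunmere=13 Hollowpine=23 Ironridge=5 → close Cedarfen (overflow 15)
  21÷4 = 5 each, +1 to first 1
Round 2: Briarlake=10 Dunmere=18 Hollowpine=28 Ironridge=10 → close Hollowpine (overflow 14)
  28÷3 = 9 each, +1 to first 1
Round 3: Briarlake=20 Dunmere=27 Ironridge=19 → close Dunmere (overflow 14)
  27÷2 = 13 each, +1 to first 1
Round 4: Briarlake=34 Ironridge=32 → close Briarlake (overflow 23)
  34÷1 = 34 each, +1 to first 0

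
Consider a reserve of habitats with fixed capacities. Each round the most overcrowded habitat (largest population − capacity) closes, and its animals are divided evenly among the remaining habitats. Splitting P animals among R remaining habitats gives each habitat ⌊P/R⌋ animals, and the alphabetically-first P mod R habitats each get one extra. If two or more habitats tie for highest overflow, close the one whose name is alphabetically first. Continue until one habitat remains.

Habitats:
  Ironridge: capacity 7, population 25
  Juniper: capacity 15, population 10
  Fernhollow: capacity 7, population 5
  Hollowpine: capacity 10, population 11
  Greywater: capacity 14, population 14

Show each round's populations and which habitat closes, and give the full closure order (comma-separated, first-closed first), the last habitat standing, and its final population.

Round 1: Fernhollow=5 Greywater=14 Hollowpine=11 Ironridge=25 Juniper=10 → close Ironridge (overflow 18)
  25÷4 = 6 each, +1 to first 1
Round 2: Fernhollow=12 Greywater=20 Hollowpine=17 Juniper=16 → close Hollowpine (overflow 7)
  17÷3 = 5 each, +1 to first 2
Round 3: Fernhollow=18 Greywater=26 Juniper=21 → close Greywater (overflow 12)
  26÷2 = 13 each, +1 to first 0
Round 4: Fernhollow=31 Juniper=34 → close Fernhollow (overflow 24)
  31÷1 = 31 each, +1 to first 0

Closure order: Ironridge, Hollowpine, Greywater, Fernhollow
Last habitat: Juniper with 65 animals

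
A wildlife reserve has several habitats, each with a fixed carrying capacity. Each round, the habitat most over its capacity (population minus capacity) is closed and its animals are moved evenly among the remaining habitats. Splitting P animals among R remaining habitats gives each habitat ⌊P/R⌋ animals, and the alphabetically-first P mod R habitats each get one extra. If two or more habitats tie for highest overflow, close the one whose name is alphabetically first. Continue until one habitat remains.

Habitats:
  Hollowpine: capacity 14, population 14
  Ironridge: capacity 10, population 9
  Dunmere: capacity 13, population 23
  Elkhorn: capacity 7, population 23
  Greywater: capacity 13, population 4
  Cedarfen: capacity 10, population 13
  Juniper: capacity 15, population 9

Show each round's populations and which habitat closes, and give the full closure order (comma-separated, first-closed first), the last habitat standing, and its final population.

Closure order: Elkhorn, Dunmere, Cedarfen, Hollowpine, Ironridge, Greywater
Last habitat: Juniper with 95 animals

Round 1: Cedarfen=13 Dunmere=23 Elkhorn=23 Greywater=4 Hollowpine=14 Ironridge=9 Juniper=9 → close Elkhorn (overflow 16)
  23÷6 = 3 each, +1 to first 5
Round 2: Cedarfen=17 Dunmere=27 Greywater=8 Hollowpine=18 Ironridge=13 Juniper=12 → close Dunmere (overflow 14)
  27÷5 = 5 each, +1 to first 2
Round 3: Cedarfen=23 Greywater=14 Hollowpine=23 Ironridge=18 Juniper=17 → close Cedarfen (overflow 13)
  23÷4 = 5 each, +1 to first 3
Round 4: Greywater=20 Hollowpine=29 Ironridge=24 Juniper=22 → close Hollowpine (overflow 15)
  29÷3 = 9 each, +1 to first 2
Round 5: Greywater=30 Ironridge=34 Juniper=31 → close Ironridge (overflow 24)
  34÷2 = 17 each, +1 to first 0
Round 6: Greywater=47 Juniper=48 → close Greywater (overflow 34)
  47÷1 = 47 each, +1 to first 0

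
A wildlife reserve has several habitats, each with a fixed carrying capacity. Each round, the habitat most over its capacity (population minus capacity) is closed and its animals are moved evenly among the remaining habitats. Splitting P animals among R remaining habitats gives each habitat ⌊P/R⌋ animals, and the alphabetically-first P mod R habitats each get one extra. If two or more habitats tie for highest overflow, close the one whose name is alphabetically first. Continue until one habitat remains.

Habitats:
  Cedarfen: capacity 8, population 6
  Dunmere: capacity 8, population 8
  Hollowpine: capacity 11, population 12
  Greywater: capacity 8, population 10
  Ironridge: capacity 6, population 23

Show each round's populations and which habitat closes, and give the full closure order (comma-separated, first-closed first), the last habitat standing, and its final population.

Round 1: Cedarfen=6 Dunmere=8 Greywater=10 Hollowpine=12 Ironridge=23 → close Ironridge (overflow 17)
  23÷4 = 5 each, +1 to first 3
Round 2: Cedarfen=12 Dunmere=14 Greywater=16 Hollowpine=17 → close Greywater (overflow 8)
  16÷3 = 5 each, +1 to first 1
Round 3: Cedarfen=18 Dunmere=19 Hollowpine=22 → close Dunmere (overflow 11)
  19÷2 = 9 each, +1 to first 1
Round 4: Cedarfen=28 Hollowpine=31 → close Cedarfen (overflow 20)
  28÷1 = 28 each, +1 to first 0

Closure order: Ironridge, Greywater, Dunmere, Cedarfen
Last habitat: Hollowpine with 59 animals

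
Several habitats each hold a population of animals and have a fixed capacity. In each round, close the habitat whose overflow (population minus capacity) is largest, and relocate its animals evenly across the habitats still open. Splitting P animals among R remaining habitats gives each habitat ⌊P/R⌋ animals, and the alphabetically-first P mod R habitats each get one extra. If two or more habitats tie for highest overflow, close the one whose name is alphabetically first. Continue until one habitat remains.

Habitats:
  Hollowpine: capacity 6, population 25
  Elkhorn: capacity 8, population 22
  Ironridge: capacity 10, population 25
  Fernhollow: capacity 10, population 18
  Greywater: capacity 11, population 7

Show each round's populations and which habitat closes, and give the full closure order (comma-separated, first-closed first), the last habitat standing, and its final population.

Round 1: Elkhorn=22 Fernhollow=18 Greywater=7 Hollowpine=25 Ironridge=25 → close Hollowpine (overflow 19)
  25÷4 = 6 each, +1 to first 1
Round 2: Elkhorn=29 Fernhollow=24 Greywater=13 Ironridge=31 → close Elkhorn (overflow 21)
  29÷3 = 9 each, +1 to first 2
Round 3: Fernhollow=34 Greywater=23 Ironridge=40 → close Ironridge (overflow 30)
  40÷2 = 20 each, +1 to first 0
Round 4: Fernhollow=54 Greywater=43 → close Fernhollow (overflow 44)
  54÷1 = 54 each, +1 to first 0

Closure order: Hollowpine, Elkhorn, Ironridge, Fernhollow
Last habitat: Greywater with 97 animals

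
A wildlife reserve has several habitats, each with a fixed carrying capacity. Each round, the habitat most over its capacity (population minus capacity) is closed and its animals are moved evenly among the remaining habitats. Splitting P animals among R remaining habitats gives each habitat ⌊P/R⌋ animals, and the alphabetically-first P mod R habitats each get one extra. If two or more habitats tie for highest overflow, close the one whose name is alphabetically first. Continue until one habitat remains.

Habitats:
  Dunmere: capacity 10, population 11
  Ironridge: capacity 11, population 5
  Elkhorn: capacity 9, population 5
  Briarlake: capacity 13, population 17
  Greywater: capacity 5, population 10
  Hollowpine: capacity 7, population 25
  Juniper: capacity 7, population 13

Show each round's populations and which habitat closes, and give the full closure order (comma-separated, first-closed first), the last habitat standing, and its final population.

Closure order: Hollowpine, Juniper, Briarlake, Greywater, Dunmere, Elkhorn
Last habitat: Ironridge with 86 animals

Round 1: Briarlake=17 Dunmere=11 Elkhorn=5 Greywater=10 Hollowpine=25 Ironridge=5 Juniper=13 → close Hollowpine (overflow 18)
  25÷6 = 4 each, +1 to first 1
Round 2: Briarlake=22 Dunmere=15 Elkhorn=9 Greywater=14 Ironridge=9 Juniper=17 → close Juniper (overflow 10)
  17÷5 = 3 each, +1 to first 2
Round 3: Briarlake=26 Dunmere=19 Elkhorn=12 Greywater=17 Ironridge=12 → close Briarlake (overflow 13)
  26÷4 = 6 each, +1 to first 2
Round 4: Dunmere=26 Elkhorn=19 Greywater=23 Ironridge=18 → close Greywater (overflow 18)
  23÷3 = 7 each, +1 to first 2
Round 5: Dunmere=34 Elkhorn=27 Ironridge=25 → close Dunmere (overflow 24)
  34÷2 = 17 each, +1 to first 0
Round 6: Elkhorn=44 Ironridge=42 → close Elkhorn (overflow 35)
  44÷1 = 44 each, +1 to first 0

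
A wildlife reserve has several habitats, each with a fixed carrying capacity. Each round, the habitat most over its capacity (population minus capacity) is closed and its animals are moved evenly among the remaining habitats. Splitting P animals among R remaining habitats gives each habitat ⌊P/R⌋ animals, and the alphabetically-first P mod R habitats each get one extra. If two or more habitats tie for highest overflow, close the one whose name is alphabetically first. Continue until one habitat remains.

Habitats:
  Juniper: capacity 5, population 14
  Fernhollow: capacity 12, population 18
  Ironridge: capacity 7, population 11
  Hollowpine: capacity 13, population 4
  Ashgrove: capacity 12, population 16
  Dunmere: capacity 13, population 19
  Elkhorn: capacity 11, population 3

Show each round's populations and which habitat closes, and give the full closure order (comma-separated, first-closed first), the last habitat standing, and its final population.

Round 1: Ashgrove=16 Dunmere=19 Elkhorn=3 Fernhollow=18 Hollowpine=4 Ironridge=11 Juniper=14 → close Juniper (overflow 9)
  14÷6 = 2 each, +1 to first 2
Round 2: Ashgrove=19 Dunmere=22 Elkhorn=5 Fernhollow=20 Hollowpine=6 Ironridge=13 → close Dunmere (overflow 9)
  22÷5 = 4 each, +1 to first 2
Round 3: Ashgrove=24 Elkhorn=10 Fernhollow=24 Hollowpine=10 Ironridge=17 → close Ashgrove (overflow 12)
  24÷4 = 6 each, +1 to first 0
Round 4: Elkhorn=16 Fernhollow=30 Hollowpine=16 Ironridge=23 → close Fernhollow (overflow 18)
  30÷3 = 10 each, +1 to first 0
Round 5: Elkhorn=26 Hollowpine=26 Ironridge=33 → close Ironridge (overflow 26)
  33÷2 = 16 each, +1 to first 1
Round 6: Elkhorn=43 Hollowpine=42 → close Elkhorn (overflow 32)
  43÷1 = 43 each, +1 to first 0

Closure order: Juniper, Dunmere, Ashgrove, Fernhollow, Ironridge, Elkhorn
Last habitat: Hollowpine with 85 animals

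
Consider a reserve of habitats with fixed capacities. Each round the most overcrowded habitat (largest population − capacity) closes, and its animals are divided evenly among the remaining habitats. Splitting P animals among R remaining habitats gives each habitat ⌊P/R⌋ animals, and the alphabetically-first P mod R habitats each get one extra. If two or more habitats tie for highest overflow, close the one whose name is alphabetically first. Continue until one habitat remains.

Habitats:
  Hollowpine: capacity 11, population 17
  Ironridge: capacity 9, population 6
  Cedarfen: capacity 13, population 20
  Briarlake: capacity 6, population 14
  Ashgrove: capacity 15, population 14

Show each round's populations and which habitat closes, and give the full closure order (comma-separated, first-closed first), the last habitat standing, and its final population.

Round 1: Ashgrove=14 Briarlake=14 Cedarfen=20 Hollowpine=17 Ironridge=6 → close Briarlake (overflow 8)
  14÷4 = 3 each, +1 to first 2
Round 2: Ashgrove=18 Cedarfen=24 Hollowpine=20 Ironridge=9 → close Cedarfen (overflow 11)
  24÷3 = 8 each, +1 to first 0
Round 3: Ashgrove=26 Hollowpine=28 Ironridge=17 → close Hollowpine (overflow 17)
  28÷2 = 14 each, +1 to first 0
Round 4: Ashgrove=40 Ironridge=31 → close Ashgrove (overflow 25)
  40÷1 = 40 each, +1 to first 0

Closure order: Briarlake, Cedarfen, Hollowpine, Ashgrove
Last habitat: Ironridge with 71 animals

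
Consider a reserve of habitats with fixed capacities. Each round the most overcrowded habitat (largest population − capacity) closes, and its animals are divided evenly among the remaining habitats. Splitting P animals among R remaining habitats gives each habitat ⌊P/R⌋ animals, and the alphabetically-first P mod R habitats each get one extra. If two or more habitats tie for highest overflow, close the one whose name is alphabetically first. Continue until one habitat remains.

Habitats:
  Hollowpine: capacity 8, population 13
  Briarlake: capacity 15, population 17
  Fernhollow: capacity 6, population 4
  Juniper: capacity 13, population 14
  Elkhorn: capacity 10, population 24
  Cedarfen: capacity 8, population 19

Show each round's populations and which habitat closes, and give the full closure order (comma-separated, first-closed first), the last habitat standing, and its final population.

Closure order: Elkhorn, Cedarfen, Hollowpine, Briarlake, Juniper
Last habitat: Fernhollow with 91 animals

Round 1: Briarlake=17 Cedarfen=19 Elkhorn=24 Fernhollow=4 Hollowpine=13 Juniper=14 → close Elkhorn (overflow 14)
  24÷5 = 4 each, +1 to first 4
Round 2: Briarlake=22 Cedarfen=24 Fernhollow=9 Hollowpine=18 Juniper=18 → close Cedarfen (overflow 16)
  24÷4 = 6 each, +1 to first 0
Round 3: Briarlake=28 Fernhollow=15 Hollowpine=24 Juniper=24 → close Hollowpine (overflow 16)
  24÷3 = 8 each, +1 to first 0
Round 4: Briarlake=36 Fernhollow=23 Juniper=32 → close Briarlake (overflow 21)
  36÷2 = 18 each, +1 to first 0
Round 5: Fernhollow=41 Juniper=50 → close Juniper (overflow 37)
  50÷1 = 50 each, +1 to first 0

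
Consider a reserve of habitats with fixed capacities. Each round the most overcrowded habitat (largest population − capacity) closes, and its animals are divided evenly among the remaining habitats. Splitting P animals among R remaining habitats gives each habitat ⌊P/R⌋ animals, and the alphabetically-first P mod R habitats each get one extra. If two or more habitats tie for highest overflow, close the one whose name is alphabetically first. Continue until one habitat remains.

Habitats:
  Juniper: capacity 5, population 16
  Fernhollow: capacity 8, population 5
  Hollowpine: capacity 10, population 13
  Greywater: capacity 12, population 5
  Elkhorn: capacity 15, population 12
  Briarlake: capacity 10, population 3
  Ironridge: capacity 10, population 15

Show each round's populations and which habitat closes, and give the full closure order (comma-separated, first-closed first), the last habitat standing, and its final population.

Closure order: Juniper, Ironridge, Hollowpine, Elkhorn, Fernhollow, Briarlake
Last habitat: Greywater with 69 animals

Round 1: Briarlake=3 Elkhorn=12 Fernhollow=5 Greywater=5 Hollowpine=13 Ironridge=15 Juniper=16 → close Juniper (overflow 11)
  16÷6 = 2 each, +1 to first 4
Round 2: Briarlake=6 Elkhorn=15 Fernhollow=8 Greywater=8 Hollowpine=15 Ironridge=17 → close Ironridge (overflow 7)
  17÷5 = 3 each, +1 to first 2
Round 3: Briarlake=10 Elkhorn=19 Fernhollow=11 Greywater=11 Hollowpine=18 → close Hollowpine (overflow 8)
  18÷4 = 4 each, +1 to first 2
Round 4: Briarlake=15 Elkhorn=24 Fernhollow=15 Greywater=15 → close Elkhorn (overflow 9)
  24÷3 = 8 each, +1 to first 0
Round 5: Briarlake=23 Fernhollow=23 Greywater=23 → close Fernhollow (overflow 15)
  23÷2 = 11 each, +1 to first 1
Round 6: Briarlake=35 Greywater=34 → close Briarlake (overflow 25)
  35÷1 = 35 each, +1 to first 0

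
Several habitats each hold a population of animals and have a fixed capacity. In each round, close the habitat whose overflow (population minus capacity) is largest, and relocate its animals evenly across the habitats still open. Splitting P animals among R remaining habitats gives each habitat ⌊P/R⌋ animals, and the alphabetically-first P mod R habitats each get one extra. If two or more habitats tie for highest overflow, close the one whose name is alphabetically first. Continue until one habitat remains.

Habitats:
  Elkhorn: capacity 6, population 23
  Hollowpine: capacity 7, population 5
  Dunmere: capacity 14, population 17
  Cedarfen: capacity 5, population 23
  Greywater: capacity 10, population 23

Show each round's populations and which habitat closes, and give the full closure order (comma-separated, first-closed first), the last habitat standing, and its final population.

Round 1: Cedarfen=23 Dunmere=17 Elkhorn=23 Greywater=23 Hollowpine=5 → close Cedarfen (overflow 18)
  23÷4 = 5 each, +1 to first 3
Round 2: Dunmere=23 Elkhorn=29 Greywater=29 Hollowpine=10 → close Elkhorn (overflow 23)
  29÷3 = 9 each, +1 to first 2
Round 3: Dunmere=33 Greywater=39 Hollowpine=19 → close Greywater (overflow 29)
  39÷2 = 19 each, +1 to first 1
Round 4: Dunmere=53 Hollowpine=38 → close Dunmere (overflow 39)
  53÷1 = 53 each, +1 to first 0

Closure order: Cedarfen, Elkhorn, Greywater, Dunmere
Last habitat: Hollowpine with 91 animals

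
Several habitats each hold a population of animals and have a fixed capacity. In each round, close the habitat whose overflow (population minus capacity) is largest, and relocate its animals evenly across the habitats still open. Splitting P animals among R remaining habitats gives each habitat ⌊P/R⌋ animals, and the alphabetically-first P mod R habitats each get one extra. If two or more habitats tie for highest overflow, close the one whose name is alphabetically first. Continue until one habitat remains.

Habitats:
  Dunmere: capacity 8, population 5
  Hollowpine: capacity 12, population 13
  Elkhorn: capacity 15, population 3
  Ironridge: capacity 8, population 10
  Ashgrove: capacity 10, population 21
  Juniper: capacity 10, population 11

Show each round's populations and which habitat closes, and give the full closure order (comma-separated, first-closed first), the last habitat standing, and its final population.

Round 1: Ashgrove=21 Dunmere=5 Elkhorn=3 Hollowpine=13 Ironridge=10 Juniper=11 → close Ashgrove (overflow 11)
  21÷5 = 4 each, +1 to first 1
Round 2: Dunmere=10 Elkhorn=7 Hollowpine=17 Ironridge=14 Juniper=15 → close Ironridge (overflow 6)
  14÷4 = 3 each, +1 to first 2
Round 3: Dunmere=14 Elkhorn=11 Hollowpine=20 Juniper=18 → close Hollowpine (overflow 8)
  20÷3 = 6 each, +1 to first 2
Round 4: Dunmere=21 Elkhorn=18 Juniper=24 → close Juniper (overflow 14)
  24÷2 = 12 each, +1 to first 0
Round 5: Dunmere=33 Elkhorn=30 → close Dunmere (overflow 25)
  33÷1 = 33 each, +1 to first 0

Closure order: Ashgrove, Ironridge, Hollowpine, Juniper, Dunmere
Last habitat: Elkhorn with 63 animals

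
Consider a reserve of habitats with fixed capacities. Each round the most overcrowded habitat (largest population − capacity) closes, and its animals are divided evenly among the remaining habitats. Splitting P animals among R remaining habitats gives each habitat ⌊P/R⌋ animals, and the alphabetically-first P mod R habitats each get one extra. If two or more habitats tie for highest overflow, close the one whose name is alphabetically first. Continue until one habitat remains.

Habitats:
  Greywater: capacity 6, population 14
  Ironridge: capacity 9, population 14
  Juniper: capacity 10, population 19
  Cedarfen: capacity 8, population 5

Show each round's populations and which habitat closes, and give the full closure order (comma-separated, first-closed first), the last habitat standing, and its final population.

Closure order: Juniper, Greywater, Ironridge
Last habitat: Cedarfen with 52 animals

Round 1: Cedarfen=5 Greywater=14 Ironridge=14 Juniper=19 → close Juniper (overflow 9)
  19÷3 = 6 each, +1 to first 1
Round 2: Cedarfen=12 Greywater=20 Ironridge=20 → close Greywater (overflow 14)
  20÷2 = 10 each, +1 to first 0
Round 3: Cedarfen=22 Ironridge=30 → close Ironridge (overflow 21)
  30÷1 = 30 each, +1 to first 0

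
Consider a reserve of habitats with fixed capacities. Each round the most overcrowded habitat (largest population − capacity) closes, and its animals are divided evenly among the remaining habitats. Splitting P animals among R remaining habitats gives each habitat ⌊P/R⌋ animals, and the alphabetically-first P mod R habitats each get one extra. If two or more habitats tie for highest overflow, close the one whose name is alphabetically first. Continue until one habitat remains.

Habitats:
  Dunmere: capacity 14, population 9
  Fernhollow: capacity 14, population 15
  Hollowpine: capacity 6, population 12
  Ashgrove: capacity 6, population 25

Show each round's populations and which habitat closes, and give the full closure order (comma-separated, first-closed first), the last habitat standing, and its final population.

Closure order: Ashgrove, Hollowpine, Fernhollow
Last habitat: Dunmere with 61 animals

Round 1: Ashgrove=25 Dunmere=9 Fernhollow=15 Hollowpine=12 → close Ashgrove (overflow 19)
  25÷3 = 8 each, +1 to first 1
Round 2: Dunmere=18 Fernhollow=23 Hollowpine=20 → close Hollowpine (overflow 14)
  20÷2 = 10 each, +1 to first 0
Round 3: Dunmere=28 Fernhollow=33 → close Fernhollow (overflow 19)
  33÷1 = 33 each, +1 to first 0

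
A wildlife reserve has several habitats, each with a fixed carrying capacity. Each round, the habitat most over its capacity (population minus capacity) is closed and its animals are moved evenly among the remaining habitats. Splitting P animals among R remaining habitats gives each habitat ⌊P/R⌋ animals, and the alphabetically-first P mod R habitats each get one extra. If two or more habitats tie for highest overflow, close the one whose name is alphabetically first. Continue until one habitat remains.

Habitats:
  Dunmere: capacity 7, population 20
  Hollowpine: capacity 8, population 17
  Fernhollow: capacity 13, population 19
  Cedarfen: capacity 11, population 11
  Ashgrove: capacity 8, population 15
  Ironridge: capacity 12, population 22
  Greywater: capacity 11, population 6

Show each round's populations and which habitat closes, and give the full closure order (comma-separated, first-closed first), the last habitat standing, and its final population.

Closure order: Dunmere, Ironridge, Hollowpine, Ashgrove, Fernhollow, Cedarfen
Last habitat: Greywater with 110 animals

Round 1: Ashgrove=15 Cedarfen=11 Dunmere=20 Fernhollow=19 Greywater=6 Hollowpine=17 Ironridge=22 → close Dunmere (overflow 13)
  20÷6 = 3 each, +1 to first 2
Round 2: Ashgrove=19 Cedarfen=15 Fernhollow=22 Greywater=9 Hollowpine=20 Ironridge=25 → close Ironridge (overflow 13)
  25÷5 = 5 each, +1 to first 0
Round 3: Ashgrove=24 Cedarfen=20 Fernhollow=27 Greywater=14 Hollowpine=25 → close Hollowpine (overflow 17)
  25÷4 = 6 each, +1 to first 1
Round 4: Ashgrove=31 Cedarfen=26 Fernhollow=33 Greywater=20 → close Ashgrove (overflow 23)
  31÷3 = 10 each, +1 to first 1
Round 5: Cedarfen=37 Fernhollow=43 Greywater=30 → close Fernhollow (overflow 30)
  43÷2 = 21 each, +1 to first 1
Round 6: Cedarfen=59 Greywater=51 → close Cedarfen (overflow 48)
  59÷1 = 59 each, +1 to first 0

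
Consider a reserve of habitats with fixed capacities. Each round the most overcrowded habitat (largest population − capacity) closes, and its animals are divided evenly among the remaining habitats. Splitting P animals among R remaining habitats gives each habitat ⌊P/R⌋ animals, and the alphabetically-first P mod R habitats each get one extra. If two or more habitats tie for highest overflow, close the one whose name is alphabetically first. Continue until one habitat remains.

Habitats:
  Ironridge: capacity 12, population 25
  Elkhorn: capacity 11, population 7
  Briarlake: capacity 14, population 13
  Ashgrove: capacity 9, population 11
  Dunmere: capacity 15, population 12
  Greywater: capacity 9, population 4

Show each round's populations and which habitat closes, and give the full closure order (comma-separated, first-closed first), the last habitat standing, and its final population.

Round 1: Ashgrove=11 Briarlake=13 Dunmere=12 Elkhorn=7 Greywater=4 Ironridge=25 → close Ironridge (overflow 13)
  25÷5 = 5 each, +1 to first 0
Round 2: Ashgrove=16 Briarlake=18 Dunmere=17 Elkhorn=12 Greywater=9 → close Ashgrove (overflow 7)
  16÷4 = 4 each, +1 to first 0
Round 3: Briarlake=22 Dunmere=21 Elkhorn=16 Greywater=13 → close Briarlake (overflow 8)
  22÷3 = 7 each, +1 to first 1
Round 4: Dunmere=29 Elkhorn=23 Greywater=20 → close Dunmere (overflow 14)
  29÷2 = 14 each, +1 to first 1
Round 5: Elkhorn=38 Greywater=34 → close Elkhorn (overflow 27)
  38÷1 = 38 each, +1 to first 0

Closure order: Ironridge, Ashgrove, Briarlake, Dunmere, Elkhorn
Last habitat: Greywater with 72 animals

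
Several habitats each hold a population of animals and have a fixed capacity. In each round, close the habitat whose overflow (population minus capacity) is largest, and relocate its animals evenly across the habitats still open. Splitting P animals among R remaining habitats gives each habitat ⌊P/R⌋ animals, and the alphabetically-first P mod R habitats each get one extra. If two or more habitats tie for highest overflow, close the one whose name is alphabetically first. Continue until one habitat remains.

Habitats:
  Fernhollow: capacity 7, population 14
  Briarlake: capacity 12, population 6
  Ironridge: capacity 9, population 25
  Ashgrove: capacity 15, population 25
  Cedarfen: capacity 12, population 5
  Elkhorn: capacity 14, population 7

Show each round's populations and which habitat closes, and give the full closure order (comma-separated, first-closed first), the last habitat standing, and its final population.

Closure order: Ironridge, Ashgrove, Fernhollow, Briarlake, Cedarfen
Last habitat: Elkhorn with 82 animals

Round 1: Ashgrove=25 Briarlake=6 Cedarfen=5 Elkhorn=7 Fernhollow=14 Ironridge=25 → close Ironridge (overflow 16)
  25÷5 = 5 each, +1 to first 0
Round 2: Ashgrove=30 Briarlake=11 Cedarfen=10 Elkhorn=12 Fernhollow=19 → close Ashgrove (overflow 15)
  30÷4 = 7 each, +1 to first 2
Round 3: Briarlake=19 Cedarfen=18 Elkhorn=19 Fernhollow=26 → close Fernhollow (overflow 19)
  26÷3 = 8 each, +1 to first 2
Round 4: Briarlake=28 Cedarfen=27 Elkhorn=27 → close Briarlake (overflow 16)
  28÷2 = 14 each, +1 to first 0
Round 5: Cedarfen=41 Elkhorn=41 → close Cedarfen (overflow 29)
  41÷1 = 41 each, +1 to first 0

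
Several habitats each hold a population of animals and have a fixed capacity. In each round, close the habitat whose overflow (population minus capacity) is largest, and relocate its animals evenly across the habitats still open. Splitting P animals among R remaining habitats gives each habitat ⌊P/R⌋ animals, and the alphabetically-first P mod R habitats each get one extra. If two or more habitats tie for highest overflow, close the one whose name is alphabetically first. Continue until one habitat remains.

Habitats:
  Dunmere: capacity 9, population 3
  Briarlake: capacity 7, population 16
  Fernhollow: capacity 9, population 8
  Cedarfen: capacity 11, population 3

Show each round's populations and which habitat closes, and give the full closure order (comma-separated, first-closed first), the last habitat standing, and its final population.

Round 1: Briarlake=16 Cedarfen=3 Dunmere=3 Fernhollow=8 → close Briarlake (overflow 9)
  16÷3 = 5 each, +1 to first 1
Round 2: Cedarfen=9 Dunmere=8 Fernhollow=13 → close Fernhollow (overflow 4)
  13÷2 = 6 each, +1 to first 1
Round 3: Cedarfen=16 Dunmere=14 → close Cedarfen (overflow 5)
  16÷1 = 16 each, +1 to first 0

Closure order: Briarlake, Fernhollow, Cedarfen
Last habitat: Dunmere with 30 animals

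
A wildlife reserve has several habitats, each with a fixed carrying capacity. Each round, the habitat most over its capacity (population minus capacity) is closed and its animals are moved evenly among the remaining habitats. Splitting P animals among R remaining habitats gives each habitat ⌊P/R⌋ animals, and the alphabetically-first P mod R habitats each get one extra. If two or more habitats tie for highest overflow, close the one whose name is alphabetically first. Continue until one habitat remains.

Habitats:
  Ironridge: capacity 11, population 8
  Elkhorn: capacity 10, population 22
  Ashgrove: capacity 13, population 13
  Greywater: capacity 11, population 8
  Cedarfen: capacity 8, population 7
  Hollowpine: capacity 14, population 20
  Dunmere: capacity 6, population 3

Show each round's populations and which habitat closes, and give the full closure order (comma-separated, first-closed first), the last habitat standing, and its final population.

Closure order: Elkhorn, Hollowpine, Ashgrove, Cedarfen, Dunmere, Greywater
Last habitat: Ironridge with 81 animals

Round 1: Ashgrove=13 Cedarfen=7 Dunmere=3 Elkhorn=22 Greywater=8 Hollowpine=20 Ironridge=8 → close Elkhorn (overflow 12)
  22÷6 = 3 each, +1 to first 4
Round 2: Ashgrove=17 Cedarfen=11 Dunmere=7 Greywater=12 Hollowpine=23 Ironridge=11 → close Hollowpine (overflow 9)
  23÷5 = 4 each, +1 to first 3
Round 3: Ashgrove=22 Cedarfen=16 Dunmere=12 Greywater=16 Ironridge=15 → close Ashgrove (overflow 9)
  22÷4 = 5 each, +1 to first 2
Round 4: Cedarfen=22 Dunmere=18 Greywater=21 Ironridge=20 → close Cedarfen (overflow 14)
  22÷3 = 7 each, +1 to first 1
Round 5: Dunmere=26 Greywater=28 Ironridge=27 → close Dunmere (overflow 20)
  26÷2 = 13 each, +1 to first 0
Round 6: Greywater=41 Ironridge=40 → close Greywater (overflow 30)
  41÷1 = 41 each, +1 to first 0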